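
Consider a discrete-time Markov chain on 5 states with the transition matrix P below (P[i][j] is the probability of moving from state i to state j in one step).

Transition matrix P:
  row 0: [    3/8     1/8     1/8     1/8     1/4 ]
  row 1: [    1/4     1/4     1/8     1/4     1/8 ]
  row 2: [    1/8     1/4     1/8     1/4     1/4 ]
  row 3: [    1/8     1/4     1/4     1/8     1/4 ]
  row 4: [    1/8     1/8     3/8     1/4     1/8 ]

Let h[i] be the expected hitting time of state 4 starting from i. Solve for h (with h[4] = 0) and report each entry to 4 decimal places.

First-step conditioning: h[4] = 0; for i ≠ 4, h[i] = 1 + Σ_k P[i][k]·h[k].
  h[0] = 1 + 3/8·h[0] + 1/8·h[1] + 1/8·h[2] + 1/8·h[3]
  h[1] = 1 + 1/4·h[0] + 1/4·h[1] + 1/8·h[2] + 1/4·h[3]
  h[2] = 1 + 1/8·h[0] + 1/4·h[1] + 1/8·h[2] + 1/4·h[3]
  h[3] = 1 + 1/8·h[0] + 1/4·h[1] + 1/4·h[2] + 1/8·h[3]
Solving the 4×4 linear system over states ≠ 4 gives exactly h = [128/29, 440/87, 392/87, 392/87, 0] (h[4] = 0 is the target).

h = [4.4138, 5.0575, 4.5057, 4.5057, 0.0000]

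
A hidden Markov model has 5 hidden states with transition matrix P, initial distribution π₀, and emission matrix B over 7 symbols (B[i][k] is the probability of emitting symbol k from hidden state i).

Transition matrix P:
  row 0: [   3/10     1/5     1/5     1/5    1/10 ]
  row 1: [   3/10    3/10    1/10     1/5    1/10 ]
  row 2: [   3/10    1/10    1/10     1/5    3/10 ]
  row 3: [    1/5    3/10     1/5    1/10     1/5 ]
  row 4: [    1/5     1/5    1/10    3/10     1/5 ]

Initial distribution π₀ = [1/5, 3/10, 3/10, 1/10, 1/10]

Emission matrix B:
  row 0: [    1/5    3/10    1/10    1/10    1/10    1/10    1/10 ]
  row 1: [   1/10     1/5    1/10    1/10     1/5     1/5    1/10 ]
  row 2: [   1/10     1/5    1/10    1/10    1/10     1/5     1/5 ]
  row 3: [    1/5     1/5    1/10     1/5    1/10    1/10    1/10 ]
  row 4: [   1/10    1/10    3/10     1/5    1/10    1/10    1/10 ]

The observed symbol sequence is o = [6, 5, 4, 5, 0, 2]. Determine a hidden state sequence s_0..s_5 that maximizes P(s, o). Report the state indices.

t=0: δ = [2.000e-02, 3.000e-02, 6.000e-02, 1.000e-02, 1.000e-02]  (obs o_0=6)
t=1: δ = [1.800e-03, 1.800e-03, 1.200e-03, 1.200e-03, 1.800e-03]  ψ = [2, 1, 2, 2, 2]  (obs o_1=5)
t=2: δ = [5.400e-05, 1.080e-04, 3.600e-05, 5.400e-05, 3.600e-05]  ψ = [0, 1, 0, 4, 2]  (obs o_2=4)
t=3: δ = [3.240e-06, 6.480e-06, 2.160e-06, 2.160e-06, 1.080e-06]  ψ = [1, 1, 0, 1, 1]  (obs o_3=5)
t=4: δ = [3.888e-07, 1.944e-07, 6.480e-08, 2.592e-07, 6.480e-08]  ψ = [1, 1, 0, 1, 1]  (obs o_4=0)
t=5: δ = [1.166e-08, 7.776e-09, 7.776e-09, 7.776e-09, 1.555e-08]  ψ = [0, 0, 0, 0, 3]  (obs o_5=2)
backtrack: best end state = 4; path = [1, 1, 1, 1, 3, 4]

path = [1, 1, 1, 1, 3, 4]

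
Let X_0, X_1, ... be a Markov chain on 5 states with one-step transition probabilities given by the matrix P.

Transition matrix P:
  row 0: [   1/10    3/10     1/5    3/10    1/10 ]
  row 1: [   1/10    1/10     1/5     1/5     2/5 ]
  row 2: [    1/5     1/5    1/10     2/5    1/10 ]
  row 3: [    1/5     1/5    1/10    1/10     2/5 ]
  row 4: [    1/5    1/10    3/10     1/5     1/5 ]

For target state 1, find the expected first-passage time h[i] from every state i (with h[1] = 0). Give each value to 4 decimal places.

First-step conditioning: h[1] = 0; for i ≠ 1, h[i] = 1 + Σ_k P[i][k]·h[k].
  h[0] = 1 + 1/10·h[0] + 1/5·h[2] + 3/10·h[3] + 1/10·h[4]
  h[2] = 1 + 1/5·h[0] + 1/10·h[2] + 2/5·h[3] + 1/10·h[4]
  h[3] = 1 + 1/5·h[0] + 1/10·h[2] + 1/10·h[3] + 2/5·h[4]
  h[4] = 1 + 1/5·h[0] + 3/10·h[2] + 1/5·h[3] + 1/5·h[4]
Solving the 4×4 linear system over states ≠ 1 gives exactly h = [12270/2683, 0, 13530/2683, 13860/2683, 14960/2683] (h[1] = 0 is the target).

h = [4.5732, 0.0000, 5.0429, 5.1659, 5.5758]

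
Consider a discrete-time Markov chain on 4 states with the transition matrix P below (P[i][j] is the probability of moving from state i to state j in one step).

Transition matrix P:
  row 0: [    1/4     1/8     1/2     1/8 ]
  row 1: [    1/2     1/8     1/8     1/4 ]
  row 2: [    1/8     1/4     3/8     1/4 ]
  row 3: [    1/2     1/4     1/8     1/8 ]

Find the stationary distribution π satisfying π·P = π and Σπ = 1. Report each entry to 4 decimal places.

Balance equations π_j = Σ_i π_i·P[i][j]:
  π_0 = 1/4·π_0 + 1/2·π_1 + 1/8·π_2 + 1/2·π_3
  π_1 = 1/8·π_0 + 1/8·π_1 + 1/4·π_2 + 1/4·π_3
  π_2 = 1/2·π_0 + 1/8·π_1 + 3/8·π_2 + 1/8·π_3
  normalize: π_0 + π_1 + π_2 + π_3 = 1
Solving the linear system gives exactly π = [7/23, 13/69, 22/69, 13/69].

π = [0.3043, 0.1884, 0.3188, 0.1884]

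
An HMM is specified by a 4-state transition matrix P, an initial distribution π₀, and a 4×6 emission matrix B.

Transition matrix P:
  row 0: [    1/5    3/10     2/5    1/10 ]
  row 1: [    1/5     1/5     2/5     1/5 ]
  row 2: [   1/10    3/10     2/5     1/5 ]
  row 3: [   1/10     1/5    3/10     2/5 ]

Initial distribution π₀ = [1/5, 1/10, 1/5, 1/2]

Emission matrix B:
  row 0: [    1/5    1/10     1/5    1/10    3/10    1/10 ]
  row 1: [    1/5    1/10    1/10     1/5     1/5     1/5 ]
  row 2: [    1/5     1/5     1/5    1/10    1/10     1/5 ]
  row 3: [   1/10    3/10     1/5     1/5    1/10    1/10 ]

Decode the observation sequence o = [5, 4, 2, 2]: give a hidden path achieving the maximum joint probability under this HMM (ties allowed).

path = [2, 1, 2, 2]

t=0: δ = [2.000e-02, 2.000e-02, 4.000e-02, 5.000e-02]  (obs o_0=5)
t=1: δ = [1.500e-03, 2.400e-03, 1.600e-03, 2.000e-03]  ψ = [3, 2, 2, 3]  (obs o_1=4)
t=2: δ = [9.600e-05, 4.800e-05, 1.920e-04, 1.600e-04]  ψ = [1, 1, 1, 3]  (obs o_2=2)
t=3: δ = [3.840e-06, 5.760e-06, 1.536e-05, 1.280e-05]  ψ = [0, 2, 2, 3]  (obs o_3=2)
backtrack: best end state = 2; path = [2, 1, 2, 2]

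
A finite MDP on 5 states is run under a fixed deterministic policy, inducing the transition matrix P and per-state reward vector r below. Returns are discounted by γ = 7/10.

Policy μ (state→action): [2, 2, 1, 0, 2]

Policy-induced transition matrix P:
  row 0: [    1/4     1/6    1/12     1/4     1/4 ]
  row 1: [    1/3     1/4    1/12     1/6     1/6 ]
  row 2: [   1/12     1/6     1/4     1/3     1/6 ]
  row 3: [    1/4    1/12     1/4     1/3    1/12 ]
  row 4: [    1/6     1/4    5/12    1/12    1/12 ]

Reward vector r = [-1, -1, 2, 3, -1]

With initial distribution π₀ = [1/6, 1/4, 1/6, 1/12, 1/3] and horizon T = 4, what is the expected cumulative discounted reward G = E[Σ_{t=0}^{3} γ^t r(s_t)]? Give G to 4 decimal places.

G = 0.6728

t=0: π = [0.1667, 0.2500, 0.1667, 0.0833, 0.3333], E[r] = -0.1667, γ^t·E[r] = -0.166667, running G = -0.166667
t=1: π = [0.2153, 0.2083, 0.2361, 0.1944, 0.1458], E[r] = 0.4861, γ^t·E[r] = 0.340278, running G = 0.173611
t=2: π = [0.2159, 0.1800, 0.2037, 0.2442, 0.1563], E[r] = 0.5880, γ^t·E[r] = 0.288102, running G = 0.461713
t=3: π = [0.2180, 0.1743, 0.2101, 0.2463, 0.1513], E[r] = 0.6154, γ^t·E[r] = 0.211067, running G = 0.672780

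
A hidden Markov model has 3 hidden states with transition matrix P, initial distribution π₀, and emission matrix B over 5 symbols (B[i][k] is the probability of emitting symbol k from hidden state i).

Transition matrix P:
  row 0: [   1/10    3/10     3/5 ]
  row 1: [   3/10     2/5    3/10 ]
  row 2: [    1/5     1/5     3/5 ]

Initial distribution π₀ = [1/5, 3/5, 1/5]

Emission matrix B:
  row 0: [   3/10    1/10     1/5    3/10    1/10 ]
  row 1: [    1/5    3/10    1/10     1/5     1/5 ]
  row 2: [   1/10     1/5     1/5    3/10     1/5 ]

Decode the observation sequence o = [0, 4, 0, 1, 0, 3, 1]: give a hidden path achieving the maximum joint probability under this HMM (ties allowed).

t=0: δ = [6.000e-02, 1.200e-01, 2.000e-02]  (obs o_0=0)
t=1: δ = [3.600e-03, 9.600e-03, 7.200e-03]  ψ = [1, 1, 0]  (obs o_1=4)
t=2: δ = [8.640e-04, 7.680e-04, 4.320e-04]  ψ = [1, 1, 2]  (obs o_2=0)
t=3: δ = [2.304e-05, 9.216e-05, 1.037e-04]  ψ = [1, 1, 0]  (obs o_3=1)
t=4: δ = [8.294e-06, 7.373e-06, 6.221e-06]  ψ = [1, 1, 2]  (obs o_4=0)
t=5: δ = [6.636e-07, 5.898e-07, 1.493e-06]  ψ = [1, 1, 0]  (obs o_5=3)
t=6: δ = [2.986e-08, 8.958e-08, 1.792e-07]  ψ = [2, 2, 2]  (obs o_6=1)
backtrack: best end state = 2; path = [1, 1, 1, 1, 0, 2, 2]

path = [1, 1, 1, 1, 0, 2, 2]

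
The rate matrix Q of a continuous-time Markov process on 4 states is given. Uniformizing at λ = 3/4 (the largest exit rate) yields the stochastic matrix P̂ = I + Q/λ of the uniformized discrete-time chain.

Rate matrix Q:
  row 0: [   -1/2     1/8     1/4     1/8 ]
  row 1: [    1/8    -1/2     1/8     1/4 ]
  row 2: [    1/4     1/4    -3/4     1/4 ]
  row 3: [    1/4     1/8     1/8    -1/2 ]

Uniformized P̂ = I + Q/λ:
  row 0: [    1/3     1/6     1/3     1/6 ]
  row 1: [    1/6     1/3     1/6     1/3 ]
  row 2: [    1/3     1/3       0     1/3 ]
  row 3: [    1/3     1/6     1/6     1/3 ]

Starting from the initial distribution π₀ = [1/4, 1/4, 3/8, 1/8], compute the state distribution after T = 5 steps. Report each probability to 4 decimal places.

t=0: π = [0.2500, 0.2500, 0.3750, 0.1250]
t=1: π = [0.2917, 0.2708, 0.1458, 0.2917]
t=2: π = [0.2882, 0.2361, 0.1910, 0.2847]
t=3: π = [0.2940, 0.2378, 0.1829, 0.2853]
t=4: π = [0.2937, 0.2368, 0.1852, 0.2843]
t=5: π = [0.2939, 0.2370, 0.1848, 0.2844]

π = [0.2939, 0.2370, 0.1848, 0.2844]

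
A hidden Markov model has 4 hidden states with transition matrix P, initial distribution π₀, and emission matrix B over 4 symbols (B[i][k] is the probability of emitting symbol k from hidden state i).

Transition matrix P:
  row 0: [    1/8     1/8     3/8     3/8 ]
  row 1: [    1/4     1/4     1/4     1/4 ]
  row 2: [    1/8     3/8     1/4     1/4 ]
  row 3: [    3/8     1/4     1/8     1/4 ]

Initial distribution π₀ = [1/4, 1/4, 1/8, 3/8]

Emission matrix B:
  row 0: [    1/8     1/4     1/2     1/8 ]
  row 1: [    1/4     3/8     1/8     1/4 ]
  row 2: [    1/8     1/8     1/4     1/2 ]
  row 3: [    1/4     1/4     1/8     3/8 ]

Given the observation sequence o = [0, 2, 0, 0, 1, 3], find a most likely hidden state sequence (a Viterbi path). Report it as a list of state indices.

t=0: δ = [3.125e-02, 6.250e-02, 1.562e-02, 9.375e-02]  (obs o_0=0)
t=1: δ = [1.758e-02, 2.930e-03, 3.906e-03, 2.930e-03]  ψ = [3, 3, 1, 3]  (obs o_1=2)
t=2: δ = [2.747e-04, 5.493e-04, 8.240e-04, 1.648e-03]  ψ = [0, 0, 0, 0]  (obs o_2=0)
t=3: δ = [7.725e-05, 1.030e-04, 2.575e-05, 1.030e-04]  ψ = [3, 3, 2, 3]  (obs o_3=0)
t=4: δ = [9.656e-06, 9.656e-06, 3.621e-06, 7.242e-06]  ψ = [3, 1, 0, 0]  (obs o_4=1)
t=5: δ = [3.395e-07, 6.035e-07, 1.810e-06, 1.358e-06]  ψ = [3, 1, 0, 0]  (obs o_5=3)
backtrack: best end state = 2; path = [3, 0, 3, 3, 0, 2]

path = [3, 0, 3, 3, 0, 2]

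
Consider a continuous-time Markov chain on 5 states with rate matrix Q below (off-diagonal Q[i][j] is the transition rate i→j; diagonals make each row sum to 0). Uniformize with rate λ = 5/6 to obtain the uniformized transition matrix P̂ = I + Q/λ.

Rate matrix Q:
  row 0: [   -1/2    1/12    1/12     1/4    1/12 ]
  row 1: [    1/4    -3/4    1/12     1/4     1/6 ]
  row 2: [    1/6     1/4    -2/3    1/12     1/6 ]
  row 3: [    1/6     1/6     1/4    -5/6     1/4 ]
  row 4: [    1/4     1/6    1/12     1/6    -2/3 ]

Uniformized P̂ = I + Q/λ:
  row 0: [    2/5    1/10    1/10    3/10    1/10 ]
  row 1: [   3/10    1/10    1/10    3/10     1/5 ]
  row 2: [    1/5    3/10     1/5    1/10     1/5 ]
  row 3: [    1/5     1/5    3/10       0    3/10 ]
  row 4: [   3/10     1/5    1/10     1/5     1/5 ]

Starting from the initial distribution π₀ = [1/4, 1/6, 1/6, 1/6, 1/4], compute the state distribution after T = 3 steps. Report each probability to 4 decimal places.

t=0: π = [0.2500, 0.1667, 0.1667, 0.1667, 0.2500]
t=1: π = [0.2917, 0.1750, 0.1500, 0.1917, 0.1917]
t=2: π = [0.2950, 0.1683, 0.1533, 0.1933, 0.1900]
t=3: π = [0.2948, 0.1690, 0.1540, 0.1923, 0.1898]

π = [0.2948, 0.1690, 0.1540, 0.1923, 0.1898]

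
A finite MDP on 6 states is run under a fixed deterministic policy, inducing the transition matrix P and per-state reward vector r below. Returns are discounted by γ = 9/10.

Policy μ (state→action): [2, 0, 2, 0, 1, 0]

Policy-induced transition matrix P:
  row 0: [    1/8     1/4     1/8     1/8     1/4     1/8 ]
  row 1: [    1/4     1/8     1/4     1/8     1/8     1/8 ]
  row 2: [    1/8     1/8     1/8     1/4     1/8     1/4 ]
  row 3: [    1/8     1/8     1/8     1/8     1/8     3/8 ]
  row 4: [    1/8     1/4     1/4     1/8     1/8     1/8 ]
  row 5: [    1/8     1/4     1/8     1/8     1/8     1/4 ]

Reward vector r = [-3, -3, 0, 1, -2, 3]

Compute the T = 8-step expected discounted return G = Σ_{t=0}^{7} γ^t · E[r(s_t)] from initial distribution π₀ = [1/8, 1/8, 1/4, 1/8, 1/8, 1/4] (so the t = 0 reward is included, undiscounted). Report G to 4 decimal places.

G = -2.5166

t=0: π = [0.1250, 0.1250, 0.2500, 0.1250, 0.1250, 0.2500], E[r] = -0.1250, γ^t·E[r] = -0.125000, running G = -0.125000
t=1: π = [0.1406, 0.1875, 0.1563, 0.1563, 0.1406, 0.2188], E[r] = -0.4531, γ^t·E[r] = -0.407813, running G = -0.532813
t=2: π = [0.1484, 0.1875, 0.1660, 0.1445, 0.1426, 0.2109], E[r] = -0.5156, γ^t·E[r] = -0.417656, running G = -0.950469
t=3: π = [0.1484, 0.1877, 0.1663, 0.1458, 0.1436, 0.2083], E[r] = -0.5251, γ^t·E[r] = -0.382832, running G = -1.333301
t=4: π = [0.1485, 0.1875, 0.1664, 0.1458, 0.1436, 0.2083], E[r] = -0.5246, γ^t·E[r] = -0.344168, running G = -1.677469
t=5: π = [0.1484, 0.1875, 0.1664, 0.1458, 0.1436, 0.2083], E[r] = -0.5244, γ^t·E[r] = -0.309657, running G = -1.987125
t=6: π = [0.1484, 0.1875, 0.1664, 0.1458, 0.1436, 0.2083], E[r] = -0.5244, γ^t·E[r] = -0.278683, running G = -2.265809
t=7: π = [0.1484, 0.1875, 0.1664, 0.1458, 0.1436, 0.2083], E[r] = -0.5244, γ^t·E[r] = -0.250815, running G = -2.516624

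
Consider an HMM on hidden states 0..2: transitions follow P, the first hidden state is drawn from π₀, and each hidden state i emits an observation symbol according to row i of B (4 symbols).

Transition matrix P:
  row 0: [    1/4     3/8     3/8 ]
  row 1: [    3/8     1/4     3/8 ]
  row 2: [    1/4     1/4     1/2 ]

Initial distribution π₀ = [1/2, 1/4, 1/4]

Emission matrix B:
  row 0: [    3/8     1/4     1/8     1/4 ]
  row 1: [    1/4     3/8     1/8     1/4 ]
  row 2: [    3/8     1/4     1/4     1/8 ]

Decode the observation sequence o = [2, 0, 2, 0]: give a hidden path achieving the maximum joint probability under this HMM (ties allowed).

path = [2, 2, 2, 2]

t=0: δ = [6.250e-02, 3.125e-02, 6.250e-02]  (obs o_0=2)
t=1: δ = [5.859e-03, 5.859e-03, 1.172e-02]  ψ = [0, 0, 2]  (obs o_1=0)
t=2: δ = [3.662e-04, 3.662e-04, 1.465e-03]  ψ = [2, 2, 2]  (obs o_2=2)
t=3: δ = [1.373e-04, 9.155e-05, 2.747e-04]  ψ = [2, 2, 2]  (obs o_3=0)
backtrack: best end state = 2; path = [2, 2, 2, 2]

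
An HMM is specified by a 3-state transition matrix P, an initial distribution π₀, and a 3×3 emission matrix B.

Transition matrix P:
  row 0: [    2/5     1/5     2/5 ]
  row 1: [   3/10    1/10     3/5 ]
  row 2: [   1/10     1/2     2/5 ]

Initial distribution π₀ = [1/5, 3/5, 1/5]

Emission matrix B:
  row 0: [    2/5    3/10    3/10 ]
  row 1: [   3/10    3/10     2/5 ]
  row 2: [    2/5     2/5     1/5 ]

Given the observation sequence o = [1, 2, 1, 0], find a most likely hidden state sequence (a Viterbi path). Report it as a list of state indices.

t=0: δ = [6.000e-02, 1.800e-01, 8.000e-02]  (obs o_0=1)
t=1: δ = [1.620e-02, 1.600e-02, 2.160e-02]  ψ = [1, 2, 1]  (obs o_1=2)
t=2: δ = [1.944e-03, 3.240e-03, 3.840e-03]  ψ = [0, 2, 1]  (obs o_2=1)
t=3: δ = [3.888e-04, 5.760e-04, 7.776e-04]  ψ = [1, 2, 1]  (obs o_3=0)
backtrack: best end state = 2; path = [1, 2, 1, 2]

path = [1, 2, 1, 2]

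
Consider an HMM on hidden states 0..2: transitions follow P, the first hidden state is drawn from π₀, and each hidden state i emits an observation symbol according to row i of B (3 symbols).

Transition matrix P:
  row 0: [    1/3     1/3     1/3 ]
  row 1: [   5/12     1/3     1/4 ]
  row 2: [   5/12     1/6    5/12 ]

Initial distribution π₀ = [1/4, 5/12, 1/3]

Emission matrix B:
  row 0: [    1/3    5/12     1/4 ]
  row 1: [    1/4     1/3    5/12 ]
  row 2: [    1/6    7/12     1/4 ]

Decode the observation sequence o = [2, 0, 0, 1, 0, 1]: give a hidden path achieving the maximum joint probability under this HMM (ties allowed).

path = [1, 0, 0, 2, 0, 2]

t=0: δ = [6.250e-02, 1.736e-01, 8.333e-02]  (obs o_0=2)
t=1: δ = [2.411e-02, 1.447e-02, 7.234e-03]  ψ = [1, 1, 1]  (obs o_1=0)
t=2: δ = [2.679e-03, 2.009e-03, 1.340e-03]  ψ = [0, 0, 0]  (obs o_2=0)
t=3: δ = [3.721e-04, 2.977e-04, 5.210e-04]  ψ = [0, 0, 0]  (obs o_3=1)
t=4: δ = [7.235e-05, 3.101e-05, 3.618e-05]  ψ = [2, 0, 2]  (obs o_4=0)
t=5: δ = [1.005e-05, 8.039e-06, 1.407e-05]  ψ = [0, 0, 0]  (obs o_5=1)
backtrack: best end state = 2; path = [1, 0, 0, 2, 0, 2]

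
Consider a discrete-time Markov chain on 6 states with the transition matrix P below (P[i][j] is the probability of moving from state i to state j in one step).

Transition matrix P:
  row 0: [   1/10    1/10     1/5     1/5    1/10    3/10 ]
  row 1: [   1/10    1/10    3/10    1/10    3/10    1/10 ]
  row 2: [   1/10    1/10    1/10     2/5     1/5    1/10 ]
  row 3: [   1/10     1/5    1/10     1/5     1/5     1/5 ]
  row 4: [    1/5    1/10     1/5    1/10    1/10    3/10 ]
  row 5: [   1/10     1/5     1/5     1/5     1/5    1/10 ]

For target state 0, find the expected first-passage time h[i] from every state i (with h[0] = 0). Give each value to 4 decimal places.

First-step conditioning: h[0] = 0; for i ≠ 0, h[i] = 1 + Σ_k P[i][k]·h[k].
  h[1] = 1 + 1/10·h[1] + 3/10·h[2] + 1/10·h[3] + 3/10·h[4] + 1/10·h[5]
  h[2] = 1 + 1/10·h[1] + 1/10·h[2] + 2/5·h[3] + 1/5·h[4] + 1/10·h[5]
  h[3] = 1 + 1/5·h[1] + 1/10·h[2] + 1/5·h[3] + 1/5·h[4] + 1/5·h[5]
  h[4] = 1 + 1/10·h[1] + 1/5·h[2] + 1/10·h[3] + 1/10·h[4] + 3/10·h[5]
  h[5] = 1 + 1/5·h[1] + 1/5·h[2] + 1/5·h[3] + 1/5·h[4] + 1/10·h[5]
Solving the 5×5 linear system over states ≠ 0 gives exactly h = [0, 68370/8239, 68980/8239, 68925/8239, 62715/8239, 68930/8239] (h[0] = 0 is the target).

h = [0.0000, 8.2983, 8.3724, 8.3657, 7.6120, 8.3663]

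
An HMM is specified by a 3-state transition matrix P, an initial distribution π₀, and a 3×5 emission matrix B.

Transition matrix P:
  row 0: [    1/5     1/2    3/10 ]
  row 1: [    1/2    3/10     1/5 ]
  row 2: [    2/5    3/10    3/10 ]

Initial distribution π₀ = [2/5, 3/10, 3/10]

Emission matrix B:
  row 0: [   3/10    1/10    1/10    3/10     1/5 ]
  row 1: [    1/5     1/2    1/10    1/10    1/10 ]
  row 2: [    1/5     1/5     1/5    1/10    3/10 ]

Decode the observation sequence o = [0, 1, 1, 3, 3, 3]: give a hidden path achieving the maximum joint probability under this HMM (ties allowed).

t=0: δ = [1.200e-01, 6.000e-02, 6.000e-02]  (obs o_0=0)
t=1: δ = [3.000e-03, 3.000e-02, 7.200e-03]  ψ = [1, 0, 0]  (obs o_1=1)
t=2: δ = [1.500e-03, 4.500e-03, 1.200e-03]  ψ = [1, 1, 1]  (obs o_2=1)
t=3: δ = [6.750e-04, 1.350e-04, 9.000e-05]  ψ = [1, 1, 1]  (obs o_3=3)
t=4: δ = [4.050e-05, 3.375e-05, 2.025e-05]  ψ = [0, 0, 0]  (obs o_4=3)
t=5: δ = [5.063e-06, 2.025e-06, 1.215e-06]  ψ = [1, 0, 0]  (obs o_5=3)
backtrack: best end state = 0; path = [0, 1, 1, 0, 1, 0]

path = [0, 1, 1, 0, 1, 0]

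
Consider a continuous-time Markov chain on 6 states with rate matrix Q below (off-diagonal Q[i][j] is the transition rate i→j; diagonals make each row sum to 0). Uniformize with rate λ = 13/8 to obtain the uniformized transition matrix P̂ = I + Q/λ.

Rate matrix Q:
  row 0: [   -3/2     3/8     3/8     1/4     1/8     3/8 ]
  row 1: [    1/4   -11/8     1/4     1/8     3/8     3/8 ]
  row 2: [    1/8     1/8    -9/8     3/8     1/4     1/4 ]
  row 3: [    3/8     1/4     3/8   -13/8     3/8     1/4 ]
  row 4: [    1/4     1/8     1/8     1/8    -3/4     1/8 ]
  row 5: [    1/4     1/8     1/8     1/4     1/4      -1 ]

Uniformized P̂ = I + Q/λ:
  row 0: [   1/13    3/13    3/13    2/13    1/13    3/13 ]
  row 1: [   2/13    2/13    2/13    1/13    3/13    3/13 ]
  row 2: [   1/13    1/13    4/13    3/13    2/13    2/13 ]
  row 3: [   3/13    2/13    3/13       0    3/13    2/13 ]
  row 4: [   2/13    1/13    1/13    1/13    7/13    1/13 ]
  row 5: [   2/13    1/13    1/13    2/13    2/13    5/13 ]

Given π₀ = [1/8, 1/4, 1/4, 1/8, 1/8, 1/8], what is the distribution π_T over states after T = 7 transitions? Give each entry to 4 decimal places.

π = [0.1397, 0.1165, 0.1634, 0.1190, 0.2619, 0.1995]

t=0: π = [0.1250, 0.2500, 0.2500, 0.1250, 0.1250, 0.1250]
t=1: π = [0.1346, 0.1250, 0.1923, 0.1250, 0.2212, 0.2019]
t=2: π = [0.1383, 0.1169, 0.1709, 0.1228, 0.2478, 0.2034]
t=3: π = [0.1395, 0.1166, 0.1655, 0.1201, 0.2569, 0.2014]
t=4: π = [0.1396, 0.1166, 0.1640, 0.1194, 0.2601, 0.2003]
t=5: π = [0.1397, 0.1166, 0.1636, 0.1191, 0.2613, 0.1998]
t=6: π = [0.1397, 0.1165, 0.1635, 0.1190, 0.2617, 0.1996]
t=7: π = [0.1397, 0.1165, 0.1634, 0.1190, 0.2619, 0.1995]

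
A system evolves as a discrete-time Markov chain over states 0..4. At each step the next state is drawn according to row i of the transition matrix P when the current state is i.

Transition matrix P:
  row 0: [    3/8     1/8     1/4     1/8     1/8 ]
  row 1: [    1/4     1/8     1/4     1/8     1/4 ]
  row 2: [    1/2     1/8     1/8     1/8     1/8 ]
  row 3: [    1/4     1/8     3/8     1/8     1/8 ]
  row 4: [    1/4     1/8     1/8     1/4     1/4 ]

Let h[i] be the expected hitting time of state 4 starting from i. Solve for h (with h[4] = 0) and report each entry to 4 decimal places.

h = [7.1111, 6.2222, 7.1111, 7.1111, 0.0000]

First-step conditioning: h[4] = 0; for i ≠ 4, h[i] = 1 + Σ_k P[i][k]·h[k].
  h[0] = 1 + 3/8·h[0] + 1/8·h[1] + 1/4·h[2] + 1/8·h[3]
  h[1] = 1 + 1/4·h[0] + 1/8·h[1] + 1/4·h[2] + 1/8·h[3]
  h[2] = 1 + 1/2·h[0] + 1/8·h[1] + 1/8·h[2] + 1/8·h[3]
  h[3] = 1 + 1/4·h[0] + 1/8·h[1] + 3/8·h[2] + 1/8·h[3]
Solving the 4×4 linear system over states ≠ 4 gives exactly h = [64/9, 56/9, 64/9, 64/9, 0] (h[4] = 0 is the target).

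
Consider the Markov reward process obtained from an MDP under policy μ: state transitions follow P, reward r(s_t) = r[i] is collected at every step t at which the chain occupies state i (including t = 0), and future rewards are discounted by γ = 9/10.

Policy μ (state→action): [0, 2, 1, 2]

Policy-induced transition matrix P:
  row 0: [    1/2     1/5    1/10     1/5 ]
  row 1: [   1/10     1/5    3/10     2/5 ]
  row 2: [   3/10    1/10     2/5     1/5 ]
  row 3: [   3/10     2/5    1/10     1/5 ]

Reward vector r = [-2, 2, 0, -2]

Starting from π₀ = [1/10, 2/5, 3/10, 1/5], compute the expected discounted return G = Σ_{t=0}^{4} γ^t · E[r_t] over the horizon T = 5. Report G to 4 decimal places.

t=0: π = [0.1000, 0.4000, 0.3000, 0.2000], E[r] = 0.2000, γ^t·E[r] = 0.200000, running G = 0.200000
t=1: π = [0.2400, 0.2100, 0.2700, 0.2800], E[r] = -0.6200, γ^t·E[r] = -0.558000, running G = -0.358000
t=2: π = [0.3060, 0.2290, 0.2230, 0.2420], E[r] = -0.6380, γ^t·E[r] = -0.516780, running G = -0.874780
t=3: π = [0.3154, 0.2261, 0.2127, 0.2458], E[r] = -0.6702, γ^t·E[r] = -0.488576, running G = -1.363356
t=4: π = [0.3179, 0.2279, 0.2090, 0.2452], E[r] = -0.6704, γ^t·E[r] = -0.439836, running G = -1.803192

G = -1.8032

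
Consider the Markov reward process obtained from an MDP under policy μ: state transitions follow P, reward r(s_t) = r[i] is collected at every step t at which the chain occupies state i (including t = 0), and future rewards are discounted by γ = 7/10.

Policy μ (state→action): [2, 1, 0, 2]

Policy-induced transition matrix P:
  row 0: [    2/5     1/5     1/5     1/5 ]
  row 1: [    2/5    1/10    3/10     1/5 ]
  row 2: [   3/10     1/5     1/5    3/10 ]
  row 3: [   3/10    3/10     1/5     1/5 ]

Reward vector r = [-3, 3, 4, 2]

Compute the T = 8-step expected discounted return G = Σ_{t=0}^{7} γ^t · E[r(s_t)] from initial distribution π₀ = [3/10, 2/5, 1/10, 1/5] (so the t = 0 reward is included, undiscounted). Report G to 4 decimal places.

t=0: π = [0.3000, 0.4000, 0.1000, 0.2000], E[r] = 1.1000, γ^t·E[r] = 1.100000, running G = 1.100000
t=1: π = [0.3700, 0.1800, 0.2400, 0.2100], E[r] = 0.8100, γ^t·E[r] = 0.567000, running G = 1.667000
t=2: π = [0.3550, 0.2030, 0.2180, 0.2240], E[r] = 0.8640, γ^t·E[r] = 0.423360, running G = 2.090360
t=3: π = [0.3558, 0.2021, 0.2203, 0.2218], E[r] = 0.8637, γ^t·E[r] = 0.296249, running G = 2.386609
t=4: π = [0.3558, 0.2020, 0.2202, 0.2220], E[r] = 0.8634, γ^t·E[r] = 0.207312, running G = 2.593921
t=5: π = [0.3558, 0.2020, 0.2202, 0.2220], E[r] = 0.8635, γ^t·E[r] = 0.145132, running G = 2.739053
t=6: π = [0.3558, 0.2020, 0.2202, 0.2220], E[r] = 0.8635, γ^t·E[r] = 0.101591, running G = 2.840644
t=7: π = [0.3558, 0.2020, 0.2202, 0.2220], E[r] = 0.8635, γ^t·E[r] = 0.071114, running G = 2.911758

G = 2.9118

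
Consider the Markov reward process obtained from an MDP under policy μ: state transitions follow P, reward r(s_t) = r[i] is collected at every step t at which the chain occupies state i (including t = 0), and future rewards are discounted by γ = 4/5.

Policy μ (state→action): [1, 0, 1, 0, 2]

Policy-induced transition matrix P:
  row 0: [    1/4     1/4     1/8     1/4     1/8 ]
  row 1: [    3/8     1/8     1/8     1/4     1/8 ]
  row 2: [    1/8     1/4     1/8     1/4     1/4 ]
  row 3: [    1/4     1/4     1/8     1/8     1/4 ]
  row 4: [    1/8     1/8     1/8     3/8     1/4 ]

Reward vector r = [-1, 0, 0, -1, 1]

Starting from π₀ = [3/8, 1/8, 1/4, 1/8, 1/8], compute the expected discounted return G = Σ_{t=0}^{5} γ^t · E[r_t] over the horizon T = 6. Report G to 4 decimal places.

G = -1.1367

t=0: π = [0.3750, 0.1250, 0.2500, 0.1250, 0.1250], E[r] = -0.3750, γ^t·E[r] = -0.375000, running G = -0.375000
t=1: π = [0.2188, 0.2188, 0.1250, 0.2500, 0.1875], E[r] = -0.2813, γ^t·E[r] = -0.225000, running G = -0.600000
t=2: π = [0.2383, 0.1992, 0.1250, 0.2422, 0.1953], E[r] = -0.2852, γ^t·E[r] = -0.182500, running G = -0.782500
t=3: π = [0.2349, 0.2007, 0.1250, 0.2441, 0.1953], E[r] = -0.2837, γ^t·E[r] = -0.145250, running G = -0.927750
t=4: π = [0.2350, 0.2005, 0.1250, 0.2439, 0.1956], E[r] = -0.2834, γ^t·E[r] = -0.116075, running G = -1.043825
t=5: π = [0.2350, 0.2005, 0.1250, 0.2440, 0.1956], E[r] = -0.2834, γ^t·E[r] = -0.092863, running G = -1.136688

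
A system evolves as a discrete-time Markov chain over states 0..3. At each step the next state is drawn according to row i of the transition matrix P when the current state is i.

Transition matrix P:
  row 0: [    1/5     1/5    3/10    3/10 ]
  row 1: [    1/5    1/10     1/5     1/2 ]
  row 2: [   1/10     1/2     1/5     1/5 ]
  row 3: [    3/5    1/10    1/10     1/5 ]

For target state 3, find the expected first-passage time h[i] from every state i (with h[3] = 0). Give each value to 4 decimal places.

First-step conditioning: h[3] = 0; for i ≠ 3, h[i] = 1 + Σ_k P[i][k]·h[k].
  h[0] = 1 + 1/5·h[0] + 1/5·h[1] + 3/10·h[2]
  h[1] = 1 + 1/5·h[0] + 1/10·h[1] + 1/5·h[2]
  h[2] = 1 + 1/10·h[0] + 1/2·h[1] + 1/5·h[2]
Solving the 3×3 linear system over states ≠ 3 gives exactly h = [40/13, 1010/403, 1290/403, 0] (h[3] = 0 is the target).

h = [3.0769, 2.5062, 3.2010, 0.0000]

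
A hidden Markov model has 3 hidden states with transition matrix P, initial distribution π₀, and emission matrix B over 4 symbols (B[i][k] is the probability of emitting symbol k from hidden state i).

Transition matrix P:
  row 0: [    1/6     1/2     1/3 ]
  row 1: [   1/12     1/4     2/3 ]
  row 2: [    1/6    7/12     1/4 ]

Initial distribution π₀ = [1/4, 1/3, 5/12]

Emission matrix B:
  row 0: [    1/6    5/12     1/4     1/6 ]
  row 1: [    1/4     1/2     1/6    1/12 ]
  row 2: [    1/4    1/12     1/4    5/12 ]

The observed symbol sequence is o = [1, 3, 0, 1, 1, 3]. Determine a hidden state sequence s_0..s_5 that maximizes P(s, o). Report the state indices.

path = [1, 2, 1, 2, 1, 2]

t=0: δ = [1.042e-01, 1.667e-01, 3.472e-02]  (obs o_0=1)
t=1: δ = [2.894e-03, 4.340e-03, 4.630e-02]  ψ = [0, 0, 1]  (obs o_1=3)
t=2: δ = [1.286e-03, 6.752e-03, 2.894e-03]  ψ = [2, 2, 2]  (obs o_2=0)
t=3: δ = [2.344e-04, 8.439e-04, 3.751e-04]  ψ = [1, 1, 1]  (obs o_3=1)
t=4: δ = [2.930e-05, 1.094e-04, 4.689e-05]  ψ = [1, 2, 1]  (obs o_4=1)
t=5: δ = [1.519e-06, 2.279e-06, 3.039e-05]  ψ = [1, 1, 1]  (obs o_5=3)
backtrack: best end state = 2; path = [1, 2, 1, 2, 1, 2]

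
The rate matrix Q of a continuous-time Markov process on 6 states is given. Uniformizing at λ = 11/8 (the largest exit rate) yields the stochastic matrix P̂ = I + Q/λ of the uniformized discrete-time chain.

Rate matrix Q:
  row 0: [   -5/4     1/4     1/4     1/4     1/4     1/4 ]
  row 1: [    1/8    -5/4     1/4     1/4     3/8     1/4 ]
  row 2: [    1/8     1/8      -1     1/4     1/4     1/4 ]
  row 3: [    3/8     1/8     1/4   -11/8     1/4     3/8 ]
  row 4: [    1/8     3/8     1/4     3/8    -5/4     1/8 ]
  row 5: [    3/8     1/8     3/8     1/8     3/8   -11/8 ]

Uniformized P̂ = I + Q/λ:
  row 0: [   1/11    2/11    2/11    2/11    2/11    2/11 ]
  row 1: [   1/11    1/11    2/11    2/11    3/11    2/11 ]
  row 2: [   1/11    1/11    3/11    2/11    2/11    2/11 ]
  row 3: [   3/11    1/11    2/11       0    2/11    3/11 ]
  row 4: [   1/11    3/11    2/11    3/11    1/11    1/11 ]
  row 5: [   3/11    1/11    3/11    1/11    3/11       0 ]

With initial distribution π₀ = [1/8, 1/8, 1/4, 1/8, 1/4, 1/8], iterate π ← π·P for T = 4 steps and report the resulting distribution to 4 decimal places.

t=0: π = [0.1250, 0.1250, 0.2500, 0.1250, 0.2500, 0.1250]
t=1: π = [0.1364, 0.1477, 0.2159, 0.1705, 0.1818, 0.1477]
t=2: π = [0.1488, 0.1364, 0.2149, 0.1539, 0.1921, 0.1539]
t=3: π = [0.1469, 0.1394, 0.2153, 0.1573, 0.1907, 0.1504]
t=4: π = [0.1468, 0.1389, 0.2151, 0.1569, 0.1908, 0.1514]

π = [0.1468, 0.1389, 0.2151, 0.1569, 0.1908, 0.1514]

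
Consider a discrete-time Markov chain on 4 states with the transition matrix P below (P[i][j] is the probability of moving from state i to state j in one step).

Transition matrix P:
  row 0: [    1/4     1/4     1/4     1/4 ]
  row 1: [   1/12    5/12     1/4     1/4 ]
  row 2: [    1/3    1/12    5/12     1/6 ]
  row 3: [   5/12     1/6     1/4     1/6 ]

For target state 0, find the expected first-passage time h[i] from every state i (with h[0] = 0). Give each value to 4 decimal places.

First-step conditioning: h[0] = 0; for i ≠ 0, h[i] = 1 + Σ_k P[i][k]·h[k].
  h[1] = 1 + 5/12·h[1] + 1/4·h[2] + 1/4·h[3]
  h[2] = 1 + 1/12·h[1] + 5/12·h[2] + 1/6·h[3]
  h[3] = 1 + 1/6·h[1] + 1/4·h[2] + 1/6·h[3]
Solving the 3×3 linear system over states ≠ 0 gives exactly h = [0, 312/71, 228/71, 216/71] (h[0] = 0 is the target).

h = [0.0000, 4.3944, 3.2113, 3.0423]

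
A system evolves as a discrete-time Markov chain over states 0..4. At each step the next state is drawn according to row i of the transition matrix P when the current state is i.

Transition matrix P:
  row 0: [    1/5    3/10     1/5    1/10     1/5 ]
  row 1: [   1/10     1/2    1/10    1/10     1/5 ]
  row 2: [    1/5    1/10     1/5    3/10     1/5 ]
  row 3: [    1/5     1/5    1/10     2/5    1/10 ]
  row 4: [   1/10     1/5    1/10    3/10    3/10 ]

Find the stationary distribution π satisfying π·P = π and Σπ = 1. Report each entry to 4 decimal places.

π = [0.1515, 0.2891, 0.1279, 0.2354, 0.1961]

Balance equations π_j = Σ_i π_i·P[i][j]:
  π_0 = 1/5·π_0 + 1/10·π_1 + 1/5·π_2 + 1/5·π_3 + 1/10·π_4
  π_1 = 3/10·π_0 + 1/2·π_1 + 1/10·π_2 + 1/5·π_3 + 1/5·π_4
  π_2 = 1/5·π_0 + 1/10·π_1 + 1/5·π_2 + 1/10·π_3 + 1/10·π_4
  π_3 = 1/10·π_0 + 1/10·π_1 + 3/10·π_2 + 2/5·π_3 + 3/10·π_4
  normalize: π_0 + π_1 + π_2 + π_3 + π_4 = 1
Solving the linear system gives exactly π = [785/5182, 749/2591, 663/5182, 610/2591, 508/2591].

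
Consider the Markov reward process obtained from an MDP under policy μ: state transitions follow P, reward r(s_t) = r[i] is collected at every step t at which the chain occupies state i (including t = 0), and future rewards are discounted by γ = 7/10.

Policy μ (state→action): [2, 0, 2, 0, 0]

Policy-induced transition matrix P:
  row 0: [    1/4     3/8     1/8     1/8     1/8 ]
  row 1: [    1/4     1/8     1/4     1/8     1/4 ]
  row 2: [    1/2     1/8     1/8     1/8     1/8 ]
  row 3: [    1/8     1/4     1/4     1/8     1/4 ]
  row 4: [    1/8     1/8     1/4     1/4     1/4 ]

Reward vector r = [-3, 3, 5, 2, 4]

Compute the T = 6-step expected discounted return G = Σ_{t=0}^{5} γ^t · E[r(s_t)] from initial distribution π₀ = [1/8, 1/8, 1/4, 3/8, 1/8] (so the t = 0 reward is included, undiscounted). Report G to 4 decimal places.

G = 6.2273

t=0: π = [0.1250, 0.1250, 0.2500, 0.3750, 0.1250], E[r] = 2.5000, γ^t·E[r] = 2.500000, running G = 2.500000
t=1: π = [0.2500, 0.2031, 0.2031, 0.1406, 0.2031], E[r] = 1.9688, γ^t·E[r] = 1.378125, running G = 3.878125
t=2: π = [0.2578, 0.2051, 0.1934, 0.1504, 0.1934], E[r] = 1.8828, γ^t·E[r] = 0.922578, running G = 4.800703
t=3: π = [0.2554, 0.2083, 0.1936, 0.1492, 0.1936], E[r] = 1.8994, γ^t·E[r] = 0.651499, running G = 5.452202
t=4: π = [0.2556, 0.2075, 0.1939, 0.1492, 0.1939], E[r] = 1.8991, γ^t·E[r] = 0.455976, running G = 5.908178
t=5: π = [0.2556, 0.2075, 0.1938, 0.1492, 0.1938], E[r] = 1.8987, γ^t·E[r] = 0.319118, running G = 6.227296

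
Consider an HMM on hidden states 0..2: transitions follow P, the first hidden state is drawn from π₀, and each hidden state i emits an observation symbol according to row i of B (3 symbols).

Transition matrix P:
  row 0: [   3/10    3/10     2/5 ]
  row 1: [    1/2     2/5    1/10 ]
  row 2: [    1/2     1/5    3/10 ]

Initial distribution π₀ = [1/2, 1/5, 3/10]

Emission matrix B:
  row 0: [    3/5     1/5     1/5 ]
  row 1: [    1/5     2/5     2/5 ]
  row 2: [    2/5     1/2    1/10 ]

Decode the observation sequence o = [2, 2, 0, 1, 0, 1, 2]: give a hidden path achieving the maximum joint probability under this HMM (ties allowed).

t=0: δ = [1.000e-01, 8.000e-02, 3.000e-02]  (obs o_0=2)
t=1: δ = [8.000e-03, 1.280e-02, 4.000e-03]  ψ = [1, 1, 0]  (obs o_1=2)
t=2: δ = [3.840e-03, 1.024e-03, 1.280e-03]  ψ = [1, 1, 0]  (obs o_2=0)
t=3: δ = [2.304e-04, 4.608e-04, 7.680e-04]  ψ = [0, 0, 0]  (obs o_3=1)
t=4: δ = [2.304e-04, 3.686e-05, 9.216e-05]  ψ = [2, 1, 2]  (obs o_4=0)
t=5: δ = [1.382e-05, 2.765e-05, 4.608e-05]  ψ = [0, 0, 0]  (obs o_5=1)
t=6: δ = [4.608e-06, 4.424e-06, 1.382e-06]  ψ = [2, 1, 2]  (obs o_6=2)
backtrack: best end state = 0; path = [1, 1, 0, 2, 0, 2, 0]

path = [1, 1, 0, 2, 0, 2, 0]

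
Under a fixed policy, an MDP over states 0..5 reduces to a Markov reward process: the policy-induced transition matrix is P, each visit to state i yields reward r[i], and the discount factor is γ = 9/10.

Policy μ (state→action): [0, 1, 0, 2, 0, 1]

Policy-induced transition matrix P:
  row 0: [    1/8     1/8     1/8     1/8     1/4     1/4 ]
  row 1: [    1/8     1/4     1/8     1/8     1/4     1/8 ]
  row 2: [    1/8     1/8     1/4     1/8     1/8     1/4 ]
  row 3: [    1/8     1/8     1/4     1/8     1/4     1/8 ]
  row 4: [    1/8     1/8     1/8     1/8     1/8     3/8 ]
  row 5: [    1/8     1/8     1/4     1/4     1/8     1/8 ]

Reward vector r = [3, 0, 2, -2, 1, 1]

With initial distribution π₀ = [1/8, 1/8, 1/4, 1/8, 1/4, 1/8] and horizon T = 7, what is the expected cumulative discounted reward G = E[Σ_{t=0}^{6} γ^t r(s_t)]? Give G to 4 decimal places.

G = 4.5946

t=0: π = [0.1250, 0.1250, 0.2500, 0.1250, 0.2500, 0.1250], E[r] = 1.0000, γ^t·E[r] = 1.000000, running G = 1.000000
t=1: π = [0.1250, 0.1406, 0.1875, 0.1406, 0.1719, 0.2344], E[r] = 0.8750, γ^t·E[r] = 0.787500, running G = 1.787500
t=2: π = [0.1250, 0.1426, 0.1953, 0.1543, 0.1758, 0.2070], E[r] = 0.8398, γ^t·E[r] = 0.680273, running G = 2.467773
t=3: π = [0.1250, 0.1428, 0.1946, 0.1509, 0.1777, 0.2090], E[r] = 0.8491, γ^t·E[r] = 0.619009, running G = 3.086783
t=4: π = [0.1250, 0.1429, 0.1943, 0.1511, 0.1773, 0.2094], E[r] = 0.8481, γ^t·E[r] = 0.556428, running G = 3.643210
t=5: π = [0.1250, 0.1429, 0.1944, 0.1512, 0.1774, 0.2092], E[r] = 0.8480, γ^t·E[r] = 0.500722, running G = 4.143932
t=6: π = [0.1250, 0.1429, 0.1943, 0.1512, 0.1774, 0.2093], E[r] = 0.8480, γ^t·E[r] = 0.450673, running G = 4.594605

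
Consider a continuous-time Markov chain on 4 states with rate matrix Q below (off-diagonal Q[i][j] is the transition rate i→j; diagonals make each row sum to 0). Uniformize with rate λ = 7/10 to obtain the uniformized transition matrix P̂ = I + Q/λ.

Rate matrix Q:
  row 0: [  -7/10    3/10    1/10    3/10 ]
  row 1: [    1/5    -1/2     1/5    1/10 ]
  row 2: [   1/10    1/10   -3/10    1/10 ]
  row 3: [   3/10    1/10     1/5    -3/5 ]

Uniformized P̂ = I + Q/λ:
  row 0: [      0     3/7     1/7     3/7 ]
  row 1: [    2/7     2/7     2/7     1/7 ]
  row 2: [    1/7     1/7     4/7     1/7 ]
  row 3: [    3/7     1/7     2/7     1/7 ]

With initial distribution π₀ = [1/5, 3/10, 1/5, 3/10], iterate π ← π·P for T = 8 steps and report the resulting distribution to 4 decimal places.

t=0: π = [0.2000, 0.3000, 0.2000, 0.3000]
t=1: π = [0.2429, 0.2429, 0.3143, 0.2000]
t=2: π = [0.2000, 0.2469, 0.3408, 0.2122]
t=3: π = [0.2102, 0.2353, 0.3545, 0.2000]
t=4: π = [0.2036, 0.2365, 0.3570, 0.2029]
t=5: π = [0.2055, 0.2348, 0.3586, 0.2010]
t=6: π = [0.2045, 0.2351, 0.3588, 0.2016]
t=7: π = [0.2048, 0.2349, 0.3590, 0.2013]
t=8: π = [0.2047, 0.2349, 0.3590, 0.2014]

π = [0.2047, 0.2349, 0.3590, 0.2014]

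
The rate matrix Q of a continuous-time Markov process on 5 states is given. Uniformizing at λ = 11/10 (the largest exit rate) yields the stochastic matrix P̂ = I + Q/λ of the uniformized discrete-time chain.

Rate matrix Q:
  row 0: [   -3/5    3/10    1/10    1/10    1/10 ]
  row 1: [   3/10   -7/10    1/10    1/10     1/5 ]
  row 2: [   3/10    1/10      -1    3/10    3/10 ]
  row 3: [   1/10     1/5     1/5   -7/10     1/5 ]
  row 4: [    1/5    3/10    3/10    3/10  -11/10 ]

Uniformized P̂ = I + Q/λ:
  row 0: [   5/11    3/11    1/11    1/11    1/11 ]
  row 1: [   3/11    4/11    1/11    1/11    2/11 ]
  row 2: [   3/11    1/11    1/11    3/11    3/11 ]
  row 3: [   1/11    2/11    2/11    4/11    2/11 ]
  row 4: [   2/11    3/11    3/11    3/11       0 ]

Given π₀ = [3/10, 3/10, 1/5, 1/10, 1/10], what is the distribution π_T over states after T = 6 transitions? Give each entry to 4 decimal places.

π = [0.2744, 0.2537, 0.1346, 0.1943, 0.1431]

t=0: π = [0.3000, 0.3000, 0.2000, 0.1000, 0.1000]
t=1: π = [0.3000, 0.2545, 0.1182, 0.1727, 0.1545]
t=2: π = [0.2818, 0.2587, 0.1347, 0.1876, 0.1372]
t=3: π = [0.2774, 0.2547, 0.1329, 0.1915, 0.1435]
t=4: π = [0.2753, 0.2543, 0.1344, 0.1934, 0.1426]
t=5: π = [0.2747, 0.2538, 0.1344, 0.1940, 0.1431]
t=6: π = [0.2744, 0.2537, 0.1346, 0.1943, 0.1431]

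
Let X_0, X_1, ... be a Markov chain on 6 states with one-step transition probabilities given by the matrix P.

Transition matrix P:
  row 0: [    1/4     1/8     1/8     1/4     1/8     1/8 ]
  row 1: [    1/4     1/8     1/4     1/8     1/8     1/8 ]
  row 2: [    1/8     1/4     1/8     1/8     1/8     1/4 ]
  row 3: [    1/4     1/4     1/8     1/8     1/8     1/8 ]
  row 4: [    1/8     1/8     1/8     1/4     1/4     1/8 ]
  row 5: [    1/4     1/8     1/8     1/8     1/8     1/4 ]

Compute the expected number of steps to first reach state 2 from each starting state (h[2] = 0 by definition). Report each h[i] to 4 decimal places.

h = [6.9642, 6.1056, 0.0000, 6.8688, 6.9642, 6.9779]

First-step conditioning: h[2] = 0; for i ≠ 2, h[i] = 1 + Σ_k P[i][k]·h[k].
  h[0] = 1 + 1/4·h[0] + 1/8·h[1] + 1/4·h[3] + 1/8·h[4] + 1/8·h[5]
  h[1] = 1 + 1/4·h[0] + 1/8·h[1] + 1/8·h[3] + 1/8·h[4] + 1/8·h[5]
  h[3] = 1 + 1/4·h[0] + 1/4·h[1] + 1/8·h[3] + 1/8·h[4] + 1/8·h[5]
  h[4] = 1 + 1/8·h[0] + 1/8·h[1] + 1/4·h[3] + 1/4·h[4] + 1/8·h[5]
  h[5] = 1 + 1/4·h[0] + 1/8·h[1] + 1/8·h[3] + 1/8·h[4] + 1/4·h[5]
Solving the 5×5 linear system over states ≠ 2 gives exactly h = [4088/587, 3584/587, 0, 4032/587, 4088/587, 4096/587] (h[2] = 0 is the target).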